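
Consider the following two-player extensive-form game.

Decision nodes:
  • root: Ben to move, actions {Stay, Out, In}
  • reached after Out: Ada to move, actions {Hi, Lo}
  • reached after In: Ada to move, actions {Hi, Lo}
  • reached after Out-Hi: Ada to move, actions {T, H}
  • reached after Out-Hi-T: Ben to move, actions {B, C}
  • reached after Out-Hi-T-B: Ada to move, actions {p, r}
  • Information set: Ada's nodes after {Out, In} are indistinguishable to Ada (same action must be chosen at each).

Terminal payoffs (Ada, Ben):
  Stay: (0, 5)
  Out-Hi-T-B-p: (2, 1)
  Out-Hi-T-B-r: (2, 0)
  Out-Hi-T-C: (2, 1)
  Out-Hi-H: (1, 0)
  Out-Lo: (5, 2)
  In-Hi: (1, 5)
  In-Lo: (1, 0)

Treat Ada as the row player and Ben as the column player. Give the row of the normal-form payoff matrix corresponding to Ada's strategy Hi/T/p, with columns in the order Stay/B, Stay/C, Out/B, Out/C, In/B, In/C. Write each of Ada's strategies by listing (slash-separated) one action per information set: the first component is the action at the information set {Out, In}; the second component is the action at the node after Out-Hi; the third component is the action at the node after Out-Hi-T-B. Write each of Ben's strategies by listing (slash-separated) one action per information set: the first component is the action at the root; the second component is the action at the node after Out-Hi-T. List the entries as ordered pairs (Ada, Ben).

vs Stay/B: Ben plays Stay → (0, 5)
vs Stay/C: Ben plays Stay → (0, 5)
vs Out/B: Ben plays Out → Ada plays Hi at [Out] → Ada plays T at [Out-Hi] → Ben plays B at [Out-Hi-T] → Ada plays p at [Out-Hi-T-B] → (2, 1)
vs Out/C: Ben plays Out → Ada plays Hi at [Out] → Ada plays T at [Out-Hi] → Ben plays C at [Out-Hi-T] → (2, 1)
vs In/B: Ben plays In → Ada plays Hi at [In] → (1, 5)
vs In/C: Ben plays In → Ada plays Hi at [In] → (1, 5)

(0,5) (0,5) (2,1) (2,1) (1,5) (1,5)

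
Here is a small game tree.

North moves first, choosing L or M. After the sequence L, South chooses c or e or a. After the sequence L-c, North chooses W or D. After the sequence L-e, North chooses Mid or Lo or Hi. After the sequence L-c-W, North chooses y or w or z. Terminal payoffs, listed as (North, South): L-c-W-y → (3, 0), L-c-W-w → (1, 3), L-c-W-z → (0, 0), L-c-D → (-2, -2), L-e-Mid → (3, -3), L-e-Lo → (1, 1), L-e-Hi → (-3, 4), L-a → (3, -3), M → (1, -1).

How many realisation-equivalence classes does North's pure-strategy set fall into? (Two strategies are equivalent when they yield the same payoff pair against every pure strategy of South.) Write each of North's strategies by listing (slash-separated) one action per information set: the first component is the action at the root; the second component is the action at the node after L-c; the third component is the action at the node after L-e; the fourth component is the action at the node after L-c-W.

North has 36 pure strategies: L/W/Mid/y, L/W/Mid/w, L/W/Mid/z, L/W/Lo/y, L/W/Lo/w, L/W/Lo/z, L/W/Hi/y, L/W/Hi/w, L/W/Hi/z, L/D/Mid/y, L/D/Mid/w, L/D/Mid/z, L/D/Lo/y, L/D/Lo/w, L/D/Lo/z, L/D/Hi/y, L/D/Hi/w, L/D/Hi/z, M/W/Mid/y, M/W/Mid/w, M/W/Mid/z, M/W/Lo/y, M/W/Lo/w, M/W/Lo/z, M/W/Hi/y, M/W/Hi/w, M/W/Hi/z, M/D/Mid/y, M/D/Mid/w, M/D/Mid/z, M/D/Lo/y, M/D/Lo/w, M/D/Lo/z, M/D/Hi/y, M/D/Hi/w, M/D/Hi/z. Columns: c, e, a.
{L/W/Mid/y} → row (3,0) (3,-3) (3,-3)
{L/W/Mid/w} → row (1,3) (3,-3) (3,-3)
{L/W/Mid/z} → row (0,0) (3,-3) (3,-3)
{L/W/Lo/y} → row (3,0) (1,1) (3,-3)
{L/W/Lo/w} → row (1,3) (1,1) (3,-3)
{L/W/Lo/z} → row (0,0) (1,1) (3,-3)
{L/W/Hi/y} → row (3,0) (-3,4) (3,-3)
{L/W/Hi/w} → row (1,3) (-3,4) (3,-3)
{L/W/Hi/z} → row (0,0) (-3,4) (3,-3)
{L/D/Mid/y, L/D/Mid/w, L/D/Mid/z} → row (-2,-2) (3,-3) (3,-3)
{L/D/Lo/y, L/D/Lo/w, L/D/Lo/z} → row (-2,-2) (1,1) (3,-3)
{L/D/Hi/y, L/D/Hi/w, L/D/Hi/z} → row (-2,-2) (-3,4) (3,-3)
{M/W/Mid/y, M/W/Mid/w, M/W/Mid/z, M/W/Lo/y, M/W/Lo/w, M/W/Lo/z, M/W/Hi/y, M/W/Hi/w, M/W/Hi/z, M/D/Mid/y, M/D/Mid/w, M/D/Mid/z, M/D/Lo/y, M/D/Lo/w, M/D/Lo/z, M/D/Hi/y, M/D/Hi/w, M/D/Hi/z} → row (1,-1) (1,-1) (1,-1)
That's 13 distinct rows out of 36 strategies.

13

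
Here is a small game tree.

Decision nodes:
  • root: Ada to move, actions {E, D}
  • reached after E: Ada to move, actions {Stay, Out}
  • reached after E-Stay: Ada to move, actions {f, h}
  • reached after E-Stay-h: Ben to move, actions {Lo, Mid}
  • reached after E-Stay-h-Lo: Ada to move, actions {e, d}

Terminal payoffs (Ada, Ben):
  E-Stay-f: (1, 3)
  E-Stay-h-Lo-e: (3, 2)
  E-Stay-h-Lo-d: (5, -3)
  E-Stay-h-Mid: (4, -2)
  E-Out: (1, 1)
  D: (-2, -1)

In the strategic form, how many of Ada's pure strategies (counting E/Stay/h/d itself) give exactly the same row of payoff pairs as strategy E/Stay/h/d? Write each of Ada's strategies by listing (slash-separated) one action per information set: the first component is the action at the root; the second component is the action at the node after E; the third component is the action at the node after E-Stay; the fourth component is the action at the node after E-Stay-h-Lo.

Row for E/Stay/h/d (columns Lo, Mid): (5,-3) (4,-2).
Every one of Ada's information sets is on the play path for some reply by Ben when Ada follows E/Stay/h/d.
Changing the action at any of them therefore changes at least one column, so only E/Stay/h/d itself gives this row.

1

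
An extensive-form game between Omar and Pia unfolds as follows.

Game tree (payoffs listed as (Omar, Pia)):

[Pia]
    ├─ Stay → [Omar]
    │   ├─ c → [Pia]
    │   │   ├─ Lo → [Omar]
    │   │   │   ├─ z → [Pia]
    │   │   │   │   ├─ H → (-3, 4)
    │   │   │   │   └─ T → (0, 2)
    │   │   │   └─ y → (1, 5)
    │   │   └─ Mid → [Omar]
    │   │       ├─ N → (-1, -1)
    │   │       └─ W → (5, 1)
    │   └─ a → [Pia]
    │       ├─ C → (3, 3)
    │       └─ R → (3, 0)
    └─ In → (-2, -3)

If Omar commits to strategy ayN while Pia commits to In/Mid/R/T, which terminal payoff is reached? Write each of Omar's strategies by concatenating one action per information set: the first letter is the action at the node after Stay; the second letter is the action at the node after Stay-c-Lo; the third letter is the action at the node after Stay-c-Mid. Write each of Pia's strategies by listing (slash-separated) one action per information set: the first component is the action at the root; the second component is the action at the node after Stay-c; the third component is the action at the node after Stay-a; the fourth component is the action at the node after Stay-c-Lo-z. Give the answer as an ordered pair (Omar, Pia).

(-2, -3)

Trace the play path from the root:
  Pia plays In
→ terminal payoff (-2, -3).
(Omar's choice at the node after Stay is never reached on this path, so it doesn't affect the outcome.)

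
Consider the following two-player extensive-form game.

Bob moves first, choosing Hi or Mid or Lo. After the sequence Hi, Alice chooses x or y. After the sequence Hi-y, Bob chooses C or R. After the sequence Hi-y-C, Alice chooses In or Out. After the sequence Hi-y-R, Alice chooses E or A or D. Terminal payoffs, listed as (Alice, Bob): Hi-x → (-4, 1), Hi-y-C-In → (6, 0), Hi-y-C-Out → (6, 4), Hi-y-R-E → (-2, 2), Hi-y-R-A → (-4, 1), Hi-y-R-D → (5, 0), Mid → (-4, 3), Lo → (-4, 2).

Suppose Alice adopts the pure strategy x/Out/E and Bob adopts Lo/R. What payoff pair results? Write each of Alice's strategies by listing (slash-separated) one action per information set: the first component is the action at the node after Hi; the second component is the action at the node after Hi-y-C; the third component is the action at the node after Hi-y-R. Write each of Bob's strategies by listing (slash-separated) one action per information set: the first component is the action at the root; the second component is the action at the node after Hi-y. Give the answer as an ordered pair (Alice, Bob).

Trace the play path from the root:
  Bob plays Lo
→ terminal payoff (-4, 2).
(Alice's choice at the node after Hi is never reached on this path, so it doesn't affect the outcome.)

(-4, 2)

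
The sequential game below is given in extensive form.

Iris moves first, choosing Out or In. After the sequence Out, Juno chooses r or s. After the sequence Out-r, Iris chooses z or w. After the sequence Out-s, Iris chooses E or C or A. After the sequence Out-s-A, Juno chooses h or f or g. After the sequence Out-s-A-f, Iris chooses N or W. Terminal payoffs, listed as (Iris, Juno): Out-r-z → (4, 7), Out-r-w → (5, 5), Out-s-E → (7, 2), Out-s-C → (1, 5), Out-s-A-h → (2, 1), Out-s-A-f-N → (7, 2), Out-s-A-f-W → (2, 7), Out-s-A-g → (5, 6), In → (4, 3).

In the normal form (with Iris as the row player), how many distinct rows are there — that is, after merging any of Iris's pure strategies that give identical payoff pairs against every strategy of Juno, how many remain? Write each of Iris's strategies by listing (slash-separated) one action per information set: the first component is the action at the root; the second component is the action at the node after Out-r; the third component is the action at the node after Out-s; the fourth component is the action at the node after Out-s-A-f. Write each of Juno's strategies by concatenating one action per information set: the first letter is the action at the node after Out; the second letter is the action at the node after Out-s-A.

Iris has 24 pure strategies: Out/z/E/N, Out/z/E/W, Out/z/C/N, Out/z/C/W, Out/z/A/N, Out/z/A/W, Out/w/E/N, Out/w/E/W, Out/w/C/N, Out/w/C/W, Out/w/A/N, Out/w/A/W, In/z/E/N, In/z/E/W, In/z/C/N, In/z/C/W, In/z/A/N, In/z/A/W, In/w/E/N, In/w/E/W, In/w/C/N, In/w/C/W, In/w/A/N, In/w/A/W. Columns: rh, rf, rg, sh, sf, sg.
{Out/z/E/N, Out/z/E/W} → row (4,7) (4,7) (4,7) (7,2) (7,2) (7,2)
{Out/z/C/N, Out/z/C/W} → row (4,7) (4,7) (4,7) (1,5) (1,5) (1,5)
{Out/z/A/N} → row (4,7) (4,7) (4,7) (2,1) (7,2) (5,6)
{Out/z/A/W} → row (4,7) (4,7) (4,7) (2,1) (2,7) (5,6)
{Out/w/E/N, Out/w/E/W} → row (5,5) (5,5) (5,5) (7,2) (7,2) (7,2)
{Out/w/C/N, Out/w/C/W} → row (5,5) (5,5) (5,5) (1,5) (1,5) (1,5)
{Out/w/A/N} → row (5,5) (5,5) (5,5) (2,1) (7,2) (5,6)
{Out/w/A/W} → row (5,5) (5,5) (5,5) (2,1) (2,7) (5,6)
{In/z/E/N, In/z/E/W, In/z/C/N, In/z/C/W, In/z/A/N, In/z/A/W, In/w/E/N, In/w/E/W, In/w/C/N, In/w/C/W, In/w/A/N, In/w/A/W} → row (4,3) (4,3) (4,3) (4,3) (4,3) (4,3)
That's 9 distinct rows out of 24 strategies.

9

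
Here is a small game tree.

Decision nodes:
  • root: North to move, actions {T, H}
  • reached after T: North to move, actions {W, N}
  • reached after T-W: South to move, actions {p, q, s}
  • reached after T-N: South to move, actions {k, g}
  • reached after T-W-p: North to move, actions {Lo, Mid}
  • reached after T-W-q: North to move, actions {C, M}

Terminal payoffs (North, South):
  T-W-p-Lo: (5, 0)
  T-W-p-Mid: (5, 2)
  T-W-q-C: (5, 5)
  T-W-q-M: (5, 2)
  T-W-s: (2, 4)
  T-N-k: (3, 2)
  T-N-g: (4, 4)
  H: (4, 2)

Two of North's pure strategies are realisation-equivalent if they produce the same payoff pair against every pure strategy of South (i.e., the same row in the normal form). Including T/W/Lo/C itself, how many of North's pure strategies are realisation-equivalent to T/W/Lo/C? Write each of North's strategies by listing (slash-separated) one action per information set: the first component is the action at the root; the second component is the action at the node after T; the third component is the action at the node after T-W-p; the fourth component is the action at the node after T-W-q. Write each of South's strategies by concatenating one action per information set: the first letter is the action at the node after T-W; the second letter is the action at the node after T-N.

Row for T/W/Lo/C (columns pk, pg, qk, qg, sk, sg): (5,0) (5,0) (5,5) (5,5) (2,4) (2,4).
Every one of North's information sets is on the play path for some reply by South when North follows T/W/Lo/C.
Changing the action at any of them therefore changes at least one column, so only T/W/Lo/C itself gives this row.

1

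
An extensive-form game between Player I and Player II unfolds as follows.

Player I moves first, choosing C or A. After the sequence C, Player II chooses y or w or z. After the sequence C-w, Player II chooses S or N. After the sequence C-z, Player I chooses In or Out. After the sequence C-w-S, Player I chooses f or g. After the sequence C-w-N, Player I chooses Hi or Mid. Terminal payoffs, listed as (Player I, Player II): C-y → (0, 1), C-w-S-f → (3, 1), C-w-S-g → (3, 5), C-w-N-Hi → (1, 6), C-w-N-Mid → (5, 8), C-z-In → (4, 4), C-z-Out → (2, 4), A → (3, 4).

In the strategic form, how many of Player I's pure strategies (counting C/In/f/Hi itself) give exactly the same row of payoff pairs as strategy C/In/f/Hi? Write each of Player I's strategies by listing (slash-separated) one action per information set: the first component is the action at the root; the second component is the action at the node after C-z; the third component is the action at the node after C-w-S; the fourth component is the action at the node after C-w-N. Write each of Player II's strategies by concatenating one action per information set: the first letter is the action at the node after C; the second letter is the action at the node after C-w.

Row for C/In/f/Hi (columns yS, yN, wS, wN, zS, zN): (0,1) (0,1) (3,1) (1,6) (4,4) (4,4).
Every one of Player I's information sets is on the play path for some reply by Player II when Player I follows C/In/f/Hi.
Changing the action at any of them therefore changes at least one column, so only C/In/f/Hi itself gives this row.

1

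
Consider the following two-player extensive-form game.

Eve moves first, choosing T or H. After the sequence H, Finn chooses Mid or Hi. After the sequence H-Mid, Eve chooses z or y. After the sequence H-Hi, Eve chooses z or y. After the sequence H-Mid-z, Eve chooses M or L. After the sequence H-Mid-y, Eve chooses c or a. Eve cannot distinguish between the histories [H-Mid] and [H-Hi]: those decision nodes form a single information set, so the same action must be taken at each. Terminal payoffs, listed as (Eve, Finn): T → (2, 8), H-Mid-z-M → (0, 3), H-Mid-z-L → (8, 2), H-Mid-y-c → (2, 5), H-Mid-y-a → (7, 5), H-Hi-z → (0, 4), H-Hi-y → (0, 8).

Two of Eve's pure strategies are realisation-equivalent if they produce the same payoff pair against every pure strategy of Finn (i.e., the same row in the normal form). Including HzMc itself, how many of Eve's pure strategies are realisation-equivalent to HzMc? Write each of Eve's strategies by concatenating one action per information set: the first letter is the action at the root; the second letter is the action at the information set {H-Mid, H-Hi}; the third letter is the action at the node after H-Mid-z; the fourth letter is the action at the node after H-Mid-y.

Row for HzMc (columns Mid, Hi): (0,3) (0,4).
Under HzMc, Eve's choice at the node after H-Mid-y can never be reached regardless of what Finn does, so varying those choices leaves every outcome unchanged.
Holding the reachable choices fixed and varying the unreachable one freely already gives 2 equivalent strategies.
No other strategy reproduces this row, so those 2 are the full class: HzMc, HzMa.

2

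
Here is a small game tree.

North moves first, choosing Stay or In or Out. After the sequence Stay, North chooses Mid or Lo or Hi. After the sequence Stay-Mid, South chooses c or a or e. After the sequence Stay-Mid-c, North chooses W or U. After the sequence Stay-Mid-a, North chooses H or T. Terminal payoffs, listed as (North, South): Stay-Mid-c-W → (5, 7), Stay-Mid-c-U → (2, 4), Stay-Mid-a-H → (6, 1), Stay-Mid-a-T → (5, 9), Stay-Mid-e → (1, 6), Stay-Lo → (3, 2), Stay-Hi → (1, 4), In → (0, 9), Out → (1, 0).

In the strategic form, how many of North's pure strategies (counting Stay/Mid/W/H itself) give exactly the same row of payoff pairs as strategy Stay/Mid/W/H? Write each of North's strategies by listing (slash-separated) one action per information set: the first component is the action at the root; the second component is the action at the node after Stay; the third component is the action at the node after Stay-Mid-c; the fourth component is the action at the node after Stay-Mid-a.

1

Row for Stay/Mid/W/H (columns c, a, e): (5,7) (6,1) (1,6).
Every one of North's information sets is on the play path for some reply by South when North follows Stay/Mid/W/H.
Changing the action at any of them therefore changes at least one column, so only Stay/Mid/W/H itself gives this row.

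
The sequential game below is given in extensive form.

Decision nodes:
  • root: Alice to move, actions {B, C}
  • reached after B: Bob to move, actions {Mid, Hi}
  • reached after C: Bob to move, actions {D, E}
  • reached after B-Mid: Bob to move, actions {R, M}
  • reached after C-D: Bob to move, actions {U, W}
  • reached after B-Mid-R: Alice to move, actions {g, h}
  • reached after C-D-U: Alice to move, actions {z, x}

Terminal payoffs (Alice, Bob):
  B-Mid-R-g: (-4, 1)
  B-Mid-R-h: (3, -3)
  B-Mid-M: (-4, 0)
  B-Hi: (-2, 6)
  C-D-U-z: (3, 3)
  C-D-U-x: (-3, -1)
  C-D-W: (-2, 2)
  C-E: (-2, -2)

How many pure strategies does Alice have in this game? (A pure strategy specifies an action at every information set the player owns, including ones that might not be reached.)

8

Alice owns the root with actions {B, C} — two choices.
Alice owns the node after B-Mid-R with actions {g, h} — two choices.
Alice owns the node after C-D-U with actions {z, x} — two choices.
A pure strategy fixes one action at each information set independently, so the count is the product 2 × 2 × 2 = 8.
(For reference, Bob has 16 pure strategies, giving a 8×16 normal-form matrix.)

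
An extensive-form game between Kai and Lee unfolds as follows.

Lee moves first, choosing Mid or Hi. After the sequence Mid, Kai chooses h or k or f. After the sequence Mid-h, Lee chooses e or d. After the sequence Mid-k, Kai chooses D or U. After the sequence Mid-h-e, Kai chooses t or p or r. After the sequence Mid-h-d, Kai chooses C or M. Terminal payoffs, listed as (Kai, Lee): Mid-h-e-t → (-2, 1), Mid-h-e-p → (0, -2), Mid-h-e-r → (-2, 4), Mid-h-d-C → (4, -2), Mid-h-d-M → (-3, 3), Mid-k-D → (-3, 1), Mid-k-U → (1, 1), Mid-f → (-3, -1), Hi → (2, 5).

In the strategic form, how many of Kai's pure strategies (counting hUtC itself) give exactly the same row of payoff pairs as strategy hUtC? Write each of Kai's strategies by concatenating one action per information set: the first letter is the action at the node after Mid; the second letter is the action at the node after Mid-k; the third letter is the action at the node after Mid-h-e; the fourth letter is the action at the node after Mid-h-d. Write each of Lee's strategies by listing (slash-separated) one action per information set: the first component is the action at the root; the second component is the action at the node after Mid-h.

2

Row for hUtC (columns Mid/e, Mid/d, Hi/e, Hi/d): (-2,1) (4,-2) (2,5) (2,5).
Under hUtC, Kai's choice at the node after Mid-k can never be reached regardless of what Lee does, so varying those choices leaves every outcome unchanged.
Holding the reachable choices fixed and varying the unreachable one freely already gives 2 equivalent strategies.
No other strategy reproduces this row, so those 2 are the full class: hDtC, hUtC.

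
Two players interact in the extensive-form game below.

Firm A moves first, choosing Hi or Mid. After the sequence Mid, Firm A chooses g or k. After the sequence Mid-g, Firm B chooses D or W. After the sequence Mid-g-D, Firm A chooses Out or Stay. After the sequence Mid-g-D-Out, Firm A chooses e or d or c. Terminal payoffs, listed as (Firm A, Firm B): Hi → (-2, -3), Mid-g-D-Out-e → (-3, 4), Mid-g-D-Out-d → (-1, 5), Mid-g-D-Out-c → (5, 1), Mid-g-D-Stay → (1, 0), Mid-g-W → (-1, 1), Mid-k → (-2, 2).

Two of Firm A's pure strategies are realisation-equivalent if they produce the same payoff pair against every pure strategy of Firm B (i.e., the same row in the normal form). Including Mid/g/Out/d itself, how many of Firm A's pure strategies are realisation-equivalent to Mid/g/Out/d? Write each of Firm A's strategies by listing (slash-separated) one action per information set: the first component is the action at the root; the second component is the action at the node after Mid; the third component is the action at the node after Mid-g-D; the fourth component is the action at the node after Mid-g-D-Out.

1

Row for Mid/g/Out/d (columns D, W): (-1,5) (-1,1).
Every one of Firm A's information sets is on the play path for some reply by Firm B when Firm A follows Mid/g/Out/d.
Changing the action at any of them therefore changes at least one column, so only Mid/g/Out/d itself gives this row.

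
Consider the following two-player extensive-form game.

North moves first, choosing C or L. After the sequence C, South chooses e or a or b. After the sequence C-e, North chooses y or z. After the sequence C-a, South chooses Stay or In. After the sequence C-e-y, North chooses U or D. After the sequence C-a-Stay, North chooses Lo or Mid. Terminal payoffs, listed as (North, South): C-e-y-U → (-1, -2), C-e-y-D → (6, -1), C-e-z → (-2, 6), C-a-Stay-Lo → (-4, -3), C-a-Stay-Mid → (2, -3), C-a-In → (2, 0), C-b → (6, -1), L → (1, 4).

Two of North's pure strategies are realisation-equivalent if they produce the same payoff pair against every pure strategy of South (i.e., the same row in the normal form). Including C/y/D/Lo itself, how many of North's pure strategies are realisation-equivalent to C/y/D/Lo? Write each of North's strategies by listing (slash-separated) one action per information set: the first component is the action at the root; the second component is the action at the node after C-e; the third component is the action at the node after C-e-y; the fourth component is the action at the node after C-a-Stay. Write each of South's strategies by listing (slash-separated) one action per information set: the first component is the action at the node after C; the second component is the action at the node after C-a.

1

Row for C/y/D/Lo (columns e/Stay, e/In, a/Stay, a/In, b/Stay, b/In): (6,-1) (6,-1) (-4,-3) (2,0) (6,-1) (6,-1).
Every one of North's information sets is on the play path for some reply by South when North follows C/y/D/Lo.
Changing the action at any of them therefore changes at least one column, so only C/y/D/Lo itself gives this row.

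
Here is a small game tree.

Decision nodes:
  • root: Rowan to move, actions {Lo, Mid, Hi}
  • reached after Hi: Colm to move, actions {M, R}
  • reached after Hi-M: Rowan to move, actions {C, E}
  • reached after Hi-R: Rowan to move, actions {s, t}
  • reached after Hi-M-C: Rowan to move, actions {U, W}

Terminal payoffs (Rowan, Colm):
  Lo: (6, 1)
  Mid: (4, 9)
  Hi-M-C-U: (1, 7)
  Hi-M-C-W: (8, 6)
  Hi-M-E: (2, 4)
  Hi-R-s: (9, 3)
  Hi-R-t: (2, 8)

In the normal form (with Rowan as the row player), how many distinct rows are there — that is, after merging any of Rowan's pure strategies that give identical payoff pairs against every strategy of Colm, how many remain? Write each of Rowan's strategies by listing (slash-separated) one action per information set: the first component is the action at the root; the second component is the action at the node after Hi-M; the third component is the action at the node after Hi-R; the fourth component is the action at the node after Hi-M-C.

8

Rowan has 24 pure strategies: Lo/C/s/U, Lo/C/s/W, Lo/C/t/U, Lo/C/t/W, Lo/E/s/U, Lo/E/s/W, Lo/E/t/U, Lo/E/t/W, Mid/C/s/U, Mid/C/s/W, Mid/C/t/U, Mid/C/t/W, Mid/E/s/U, Mid/E/s/W, Mid/E/t/U, Mid/E/t/W, Hi/C/s/U, Hi/C/s/W, Hi/C/t/U, Hi/C/t/W, Hi/E/s/U, Hi/E/s/W, Hi/E/t/U, Hi/E/t/W. Columns: M, R.
{Lo/C/s/U, Lo/C/s/W, Lo/C/t/U, Lo/C/t/W, Lo/E/s/U, Lo/E/s/W, Lo/E/t/U, Lo/E/t/W} → row (6,1) (6,1)
{Mid/C/s/U, Mid/C/s/W, Mid/C/t/U, Mid/C/t/W, Mid/E/s/U, Mid/E/s/W, Mid/E/t/U, Mid/E/t/W} → row (4,9) (4,9)
{Hi/C/s/U} → row (1,7) (9,3)
{Hi/C/s/W} → row (8,6) (9,3)
{Hi/C/t/U} → row (1,7) (2,8)
{Hi/C/t/W} → row (8,6) (2,8)
{Hi/E/s/U, Hi/E/s/W} → row (2,4) (9,3)
{Hi/E/t/U, Hi/E/t/W} → row (2,4) (2,8)
That's 8 distinct rows out of 24 strategies.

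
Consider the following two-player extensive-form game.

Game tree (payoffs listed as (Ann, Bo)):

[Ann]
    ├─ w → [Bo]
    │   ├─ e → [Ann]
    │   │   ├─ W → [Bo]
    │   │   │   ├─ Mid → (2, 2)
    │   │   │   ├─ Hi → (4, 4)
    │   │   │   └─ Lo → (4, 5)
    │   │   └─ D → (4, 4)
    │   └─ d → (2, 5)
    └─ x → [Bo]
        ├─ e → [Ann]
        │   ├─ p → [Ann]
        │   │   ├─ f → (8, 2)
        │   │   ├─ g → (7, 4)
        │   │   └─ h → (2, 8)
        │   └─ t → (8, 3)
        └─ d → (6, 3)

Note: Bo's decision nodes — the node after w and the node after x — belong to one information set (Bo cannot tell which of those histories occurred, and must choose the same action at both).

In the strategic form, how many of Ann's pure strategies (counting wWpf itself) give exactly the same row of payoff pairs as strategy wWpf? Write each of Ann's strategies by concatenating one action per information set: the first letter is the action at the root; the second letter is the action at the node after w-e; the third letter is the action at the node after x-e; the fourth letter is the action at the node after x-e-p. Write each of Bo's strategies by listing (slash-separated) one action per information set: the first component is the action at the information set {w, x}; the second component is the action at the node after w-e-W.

Row for wWpf (columns e/Mid, e/Hi, e/Lo, d/Mid, d/Hi, d/Lo): (2,2) (4,4) (4,5) (2,5) (2,5) (2,5).
Under wWpf, Ann's choice at the node after x-e and at the node after x-e-p can never be reached regardless of what Bo does, so varying those choices leaves every outcome unchanged.
Holding the reachable choices fixed and varying the unreachable ones freely already gives 2 × 3 = 6 equivalent strategies.
No other strategy reproduces this row, so those 6 are the full class: wWpf, wWpg, wWph, wWtf, wWtg, wWth.

6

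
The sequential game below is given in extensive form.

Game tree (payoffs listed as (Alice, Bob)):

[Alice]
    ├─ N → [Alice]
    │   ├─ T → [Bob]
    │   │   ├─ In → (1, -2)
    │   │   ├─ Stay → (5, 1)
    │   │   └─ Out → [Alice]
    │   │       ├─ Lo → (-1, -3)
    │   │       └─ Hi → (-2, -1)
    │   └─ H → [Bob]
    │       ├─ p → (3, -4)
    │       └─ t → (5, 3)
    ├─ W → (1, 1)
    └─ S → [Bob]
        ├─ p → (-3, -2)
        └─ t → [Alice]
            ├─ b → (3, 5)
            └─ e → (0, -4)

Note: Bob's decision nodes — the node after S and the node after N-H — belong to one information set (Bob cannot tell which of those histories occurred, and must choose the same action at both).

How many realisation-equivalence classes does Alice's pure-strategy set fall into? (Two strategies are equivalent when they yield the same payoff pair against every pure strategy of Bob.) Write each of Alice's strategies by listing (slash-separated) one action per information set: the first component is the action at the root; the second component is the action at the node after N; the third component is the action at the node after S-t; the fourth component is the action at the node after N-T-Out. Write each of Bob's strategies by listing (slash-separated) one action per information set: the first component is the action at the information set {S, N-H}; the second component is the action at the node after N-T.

Alice has 24 pure strategies: N/T/b/Lo, N/T/b/Hi, N/T/e/Lo, N/T/e/Hi, N/H/b/Lo, N/H/b/Hi, N/H/e/Lo, N/H/e/Hi, W/T/b/Lo, W/T/b/Hi, W/T/e/Lo, W/T/e/Hi, W/H/b/Lo, W/H/b/Hi, W/H/e/Lo, W/H/e/Hi, S/T/b/Lo, S/T/b/Hi, S/T/e/Lo, S/T/e/Hi, S/H/b/Lo, S/H/b/Hi, S/H/e/Lo, S/H/e/Hi. Columns: p/In, p/Stay, p/Out, t/In, t/Stay, t/Out.
{N/T/b/Lo, N/T/e/Lo} → row (1,-2) (5,1) (-1,-3) (1,-2) (5,1) (-1,-3)
{N/T/b/Hi, N/T/e/Hi} → row (1,-2) (5,1) (-2,-1) (1,-2) (5,1) (-2,-1)
{N/H/b/Lo, N/H/b/Hi, N/H/e/Lo, N/H/e/Hi} → row (3,-4) (3,-4) (3,-4) (5,3) (5,3) (5,3)
{W/T/b/Lo, W/T/b/Hi, W/T/e/Lo, W/T/e/Hi, W/H/b/Lo, W/H/b/Hi, W/H/e/Lo, W/H/e/Hi} → row (1,1) (1,1) (1,1) (1,1) (1,1) (1,1)
{S/T/b/Lo, S/T/b/Hi, S/H/b/Lo, S/H/b/Hi} → row (-3,-2) (-3,-2) (-3,-2) (3,5) (3,5) (3,5)
{S/T/e/Lo, S/T/e/Hi, S/H/e/Lo, S/H/e/Hi} → row (-3,-2) (-3,-2) (-3,-2) (0,-4) (0,-4) (0,-4)
That's 6 distinct rows out of 24 strategies.

6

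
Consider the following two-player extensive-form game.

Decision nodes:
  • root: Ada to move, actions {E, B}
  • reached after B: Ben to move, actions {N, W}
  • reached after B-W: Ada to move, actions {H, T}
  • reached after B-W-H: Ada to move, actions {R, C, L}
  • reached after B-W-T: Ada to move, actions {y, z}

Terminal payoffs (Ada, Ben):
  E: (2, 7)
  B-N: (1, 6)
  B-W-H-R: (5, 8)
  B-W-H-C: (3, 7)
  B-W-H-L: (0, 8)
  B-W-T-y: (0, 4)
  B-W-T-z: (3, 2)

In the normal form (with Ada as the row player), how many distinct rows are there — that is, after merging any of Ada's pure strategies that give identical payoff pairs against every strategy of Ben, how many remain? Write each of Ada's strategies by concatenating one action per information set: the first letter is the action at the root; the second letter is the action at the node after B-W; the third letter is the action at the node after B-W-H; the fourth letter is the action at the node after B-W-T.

6

Ada has 24 pure strategies: EHRy, EHRz, EHCy, EHCz, EHLy, EHLz, ETRy, ETRz, ETCy, ETCz, ETLy, ETLz, BHRy, BHRz, BHCy, BHCz, BHLy, BHLz, BTRy, BTRz, BTCy, BTCz, BTLy, BTLz. Columns: N, W.
{EHRy, EHRz, EHCy, EHCz, EHLy, EHLz, ETRy, ETRz, ETCy, ETCz, ETLy, ETLz} → row (2,7) (2,7)
{BHRy, BHRz} → row (1,6) (5,8)
{BHCy, BHCz} → row (1,6) (3,7)
{BHLy, BHLz} → row (1,6) (0,8)
{BTRy, BTCy, BTLy} → row (1,6) (0,4)
{BTRz, BTCz, BTLz} → row (1,6) (3,2)
That's 6 distinct rows out of 24 strategies.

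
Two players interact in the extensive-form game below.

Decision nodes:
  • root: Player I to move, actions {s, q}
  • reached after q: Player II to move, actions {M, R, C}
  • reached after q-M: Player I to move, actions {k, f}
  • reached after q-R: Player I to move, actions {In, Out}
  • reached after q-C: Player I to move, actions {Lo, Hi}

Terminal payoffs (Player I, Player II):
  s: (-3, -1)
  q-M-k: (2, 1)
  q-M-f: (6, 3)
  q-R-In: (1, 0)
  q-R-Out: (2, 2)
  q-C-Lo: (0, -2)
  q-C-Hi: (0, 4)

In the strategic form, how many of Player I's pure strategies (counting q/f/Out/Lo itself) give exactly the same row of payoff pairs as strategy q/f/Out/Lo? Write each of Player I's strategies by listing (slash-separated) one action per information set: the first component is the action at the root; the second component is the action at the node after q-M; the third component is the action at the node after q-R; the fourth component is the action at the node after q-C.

Row for q/f/Out/Lo (columns M, R, C): (6,3) (2,2) (0,-2).
Every one of Player I's information sets is on the play path for some reply by Player II when Player I follows q/f/Out/Lo.
Changing the action at any of them therefore changes at least one column, so only q/f/Out/Lo itself gives this row.

1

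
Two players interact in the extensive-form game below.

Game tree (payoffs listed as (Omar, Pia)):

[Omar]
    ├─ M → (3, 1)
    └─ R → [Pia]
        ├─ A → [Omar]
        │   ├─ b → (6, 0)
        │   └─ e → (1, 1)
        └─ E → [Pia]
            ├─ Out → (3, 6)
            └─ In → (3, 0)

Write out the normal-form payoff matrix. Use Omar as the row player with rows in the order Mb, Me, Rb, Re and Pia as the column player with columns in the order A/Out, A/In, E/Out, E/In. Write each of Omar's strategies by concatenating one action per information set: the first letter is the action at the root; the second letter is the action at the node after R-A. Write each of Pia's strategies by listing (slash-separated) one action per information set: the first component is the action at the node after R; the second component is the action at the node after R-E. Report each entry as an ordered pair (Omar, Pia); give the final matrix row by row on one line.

Mb: (3,1) (3,1) (3,1) (3,1) | Me: (3,1) (3,1) (3,1) (3,1) | Rb: (6,0) (6,0) (3,6) (3,0) | Re: (1,1) (1,1) (3,6) (3,0)

Row Mb: A/Out→(3,1), A/In→(3,1), E/Out→(3,1), E/In→(3,1)
Row Me: A/Out→(3,1), A/In→(3,1), E/Out→(3,1), E/In→(3,1)
Row Rb: A/Out→(6,0), A/In→(6,0), E/Out→(3,6), E/In→(3,0)
Row Re: A/Out→(1,1), A/In→(1,1), E/Out→(3,6), E/In→(3,0)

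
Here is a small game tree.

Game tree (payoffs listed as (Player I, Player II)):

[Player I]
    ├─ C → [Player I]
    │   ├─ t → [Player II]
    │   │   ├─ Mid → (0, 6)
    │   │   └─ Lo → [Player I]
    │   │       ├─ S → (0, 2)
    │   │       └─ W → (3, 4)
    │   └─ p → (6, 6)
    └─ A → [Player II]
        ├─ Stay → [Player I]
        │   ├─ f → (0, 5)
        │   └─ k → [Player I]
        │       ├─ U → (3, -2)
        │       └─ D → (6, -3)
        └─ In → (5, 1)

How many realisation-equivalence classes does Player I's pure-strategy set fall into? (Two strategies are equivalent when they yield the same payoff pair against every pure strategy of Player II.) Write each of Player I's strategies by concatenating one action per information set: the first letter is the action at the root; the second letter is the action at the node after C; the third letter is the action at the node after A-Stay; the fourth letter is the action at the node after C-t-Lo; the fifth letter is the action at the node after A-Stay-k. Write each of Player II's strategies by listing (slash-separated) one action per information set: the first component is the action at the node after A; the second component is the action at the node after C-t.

6

Player I has 32 pure strategies: CtfSU, CtfSD, CtfWU, CtfWD, CtkSU, CtkSD, CtkWU, CtkWD, CpfSU, CpfSD, CpfWU, CpfWD, CpkSU, CpkSD, CpkWU, CpkWD, AtfSU, AtfSD, AtfWU, AtfWD, AtkSU, AtkSD, AtkWU, AtkWD, ApfSU, ApfSD, ApfWU, ApfWD, ApkSU, ApkSD, ApkWU, ApkWD. Columns: Stay/Mid, Stay/Lo, In/Mid, In/Lo.
{CtfSU, CtfSD, CtkSU, CtkSD} → row (0,6) (0,2) (0,6) (0,2)
{CtfWU, CtfWD, CtkWU, CtkWD} → row (0,6) (3,4) (0,6) (3,4)
{CpfSU, CpfSD, CpfWU, CpfWD, CpkSU, CpkSD, CpkWU, CpkWD} → row (6,6) (6,6) (6,6) (6,6)
{AtfSU, AtfSD, AtfWU, AtfWD, ApfSU, ApfSD, ApfWU, ApfWD} → row (0,5) (0,5) (5,1) (5,1)
{AtkSU, AtkWU, ApkSU, ApkWU} → row (3,-2) (3,-2) (5,1) (5,1)
{AtkSD, AtkWD, ApkSD, ApkWD} → row (6,-3) (6,-3) (5,1) (5,1)
That's 6 distinct rows out of 32 strategies.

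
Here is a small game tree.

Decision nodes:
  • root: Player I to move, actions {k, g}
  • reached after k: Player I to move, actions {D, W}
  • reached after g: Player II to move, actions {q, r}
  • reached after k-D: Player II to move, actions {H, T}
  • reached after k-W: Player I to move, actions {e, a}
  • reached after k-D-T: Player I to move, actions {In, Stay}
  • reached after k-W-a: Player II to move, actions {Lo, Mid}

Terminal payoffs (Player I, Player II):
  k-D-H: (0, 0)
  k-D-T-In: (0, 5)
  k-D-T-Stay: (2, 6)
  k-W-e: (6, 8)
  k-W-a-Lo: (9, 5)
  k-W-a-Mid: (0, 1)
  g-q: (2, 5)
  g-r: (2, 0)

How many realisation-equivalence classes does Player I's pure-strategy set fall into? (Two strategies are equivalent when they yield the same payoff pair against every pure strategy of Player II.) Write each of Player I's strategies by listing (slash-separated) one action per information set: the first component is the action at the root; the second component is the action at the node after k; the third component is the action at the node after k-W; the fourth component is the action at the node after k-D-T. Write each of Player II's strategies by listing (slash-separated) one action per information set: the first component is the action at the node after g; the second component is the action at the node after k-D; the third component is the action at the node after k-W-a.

Player I has 16 pure strategies: k/D/e/In, k/D/e/Stay, k/D/a/In, k/D/a/Stay, k/W/e/In, k/W/e/Stay, k/W/a/In, k/W/a/Stay, g/D/e/In, g/D/e/Stay, g/D/a/In, g/D/a/Stay, g/W/e/In, g/W/e/Stay, g/W/a/In, g/W/a/Stay. Columns: q/H/Lo, q/H/Mid, q/T/Lo, q/T/Mid, r/H/Lo, r/H/Mid, r/T/Lo, r/T/Mid.
{k/D/e/In, k/D/a/In} → row (0,0) (0,0) (0,5) (0,5) (0,0) (0,0) (0,5) (0,5)
{k/D/e/Stay, k/D/a/Stay} → row (0,0) (0,0) (2,6) (2,6) (0,0) (0,0) (2,6) (2,6)
{k/W/e/In, k/W/e/Stay} → row (6,8) (6,8) (6,8) (6,8) (6,8) (6,8) (6,8) (6,8)
{k/W/a/In, k/W/a/Stay} → row (9,5) (0,1) (9,5) (0,1) (9,5) (0,1) (9,5) (0,1)
{g/D/e/In, g/D/e/Stay, g/D/a/In, g/D/a/Stay, g/W/e/In, g/W/e/Stay, g/W/a/In, g/W/a/Stay} → row (2,5) (2,5) (2,5) (2,5) (2,0) (2,0) (2,0) (2,0)
That's 5 distinct rows out of 16 strategies.

5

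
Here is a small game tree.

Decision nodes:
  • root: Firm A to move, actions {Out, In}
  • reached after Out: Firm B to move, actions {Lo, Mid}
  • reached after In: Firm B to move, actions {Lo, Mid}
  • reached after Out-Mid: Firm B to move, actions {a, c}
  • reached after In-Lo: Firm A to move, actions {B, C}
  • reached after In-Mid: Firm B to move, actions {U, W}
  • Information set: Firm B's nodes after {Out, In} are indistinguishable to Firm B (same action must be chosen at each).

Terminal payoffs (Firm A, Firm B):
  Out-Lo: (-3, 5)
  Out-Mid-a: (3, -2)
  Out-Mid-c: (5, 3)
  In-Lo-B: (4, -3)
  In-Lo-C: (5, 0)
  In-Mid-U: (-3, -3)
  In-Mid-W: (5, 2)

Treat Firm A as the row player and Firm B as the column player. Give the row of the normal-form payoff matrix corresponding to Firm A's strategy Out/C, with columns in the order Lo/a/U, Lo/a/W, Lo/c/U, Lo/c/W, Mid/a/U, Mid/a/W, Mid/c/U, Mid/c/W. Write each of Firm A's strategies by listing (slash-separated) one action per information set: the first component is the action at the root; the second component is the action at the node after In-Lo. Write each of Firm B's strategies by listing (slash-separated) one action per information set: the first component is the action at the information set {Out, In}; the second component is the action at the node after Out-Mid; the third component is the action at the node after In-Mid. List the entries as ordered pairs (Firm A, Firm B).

vs Lo/a/U: Firm A plays Out → Firm B plays Lo at [Out] → (-3, 5)
vs Lo/a/W: Firm A plays Out → Firm B plays Lo at [Out] → (-3, 5)
vs Lo/c/U: Firm A plays Out → Firm B plays Lo at [Out] → (-3, 5)
vs Lo/c/W: Firm A plays Out → Firm B plays Lo at [Out] → (-3, 5)
vs Mid/a/U: Firm A plays Out → Firm B plays Mid at [Out] → Firm B plays a at [Out-Mid] → (3, -2)
vs Mid/a/W: Firm A plays Out → Firm B plays Mid at [Out] → Firm B plays a at [Out-Mid] → (3, -2)
vs Mid/c/U: Firm A plays Out → Firm B plays Mid at [Out] → Firm B plays c at [Out-Mid] → (5, 3)
vs Mid/c/W: Firm A plays Out → Firm B plays Mid at [Out] → Firm B plays c at [Out-Mid] → (5, 3)

(-3,5) (-3,5) (-3,5) (-3,5) (3,-2) (3,-2) (5,3) (5,3)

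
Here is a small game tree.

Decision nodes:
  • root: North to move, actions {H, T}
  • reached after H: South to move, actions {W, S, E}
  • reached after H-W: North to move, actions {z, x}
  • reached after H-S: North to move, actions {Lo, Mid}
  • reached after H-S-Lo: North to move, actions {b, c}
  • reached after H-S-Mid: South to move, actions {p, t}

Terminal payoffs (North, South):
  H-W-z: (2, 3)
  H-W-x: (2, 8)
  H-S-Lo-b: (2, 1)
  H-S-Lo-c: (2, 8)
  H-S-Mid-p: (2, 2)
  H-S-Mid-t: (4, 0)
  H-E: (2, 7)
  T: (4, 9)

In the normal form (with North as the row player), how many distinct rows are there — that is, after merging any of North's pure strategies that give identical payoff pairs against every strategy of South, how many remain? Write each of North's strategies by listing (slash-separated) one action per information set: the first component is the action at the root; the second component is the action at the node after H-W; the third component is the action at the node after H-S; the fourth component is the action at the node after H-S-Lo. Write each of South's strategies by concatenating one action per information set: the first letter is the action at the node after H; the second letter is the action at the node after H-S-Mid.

7

North has 16 pure strategies: H/z/Lo/b, H/z/Lo/c, H/z/Mid/b, H/z/Mid/c, H/x/Lo/b, H/x/Lo/c, H/x/Mid/b, H/x/Mid/c, T/z/Lo/b, T/z/Lo/c, T/z/Mid/b, T/z/Mid/c, T/x/Lo/b, T/x/Lo/c, T/x/Mid/b, T/x/Mid/c. Columns: Wp, Wt, Sp, St, Ep, Et.
{H/z/Lo/b} → row (2,3) (2,3) (2,1) (2,1) (2,7) (2,7)
{H/z/Lo/c} → row (2,3) (2,3) (2,8) (2,8) (2,7) (2,7)
{H/z/Mid/b, H/z/Mid/c} → row (2,3) (2,3) (2,2) (4,0) (2,7) (2,7)
{H/x/Lo/b} → row (2,8) (2,8) (2,1) (2,1) (2,7) (2,7)
{H/x/Lo/c} → row (2,8) (2,8) (2,8) (2,8) (2,7) (2,7)
{H/x/Mid/b, H/x/Mid/c} → row (2,8) (2,8) (2,2) (4,0) (2,7) (2,7)
{T/z/Lo/b, T/z/Lo/c, T/z/Mid/b, T/z/Mid/c, T/x/Lo/b, T/x/Lo/c, T/x/Mid/b, T/x/Mid/c} → row (4,9) (4,9) (4,9) (4,9) (4,9) (4,9)
That's 7 distinct rows out of 16 strategies.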